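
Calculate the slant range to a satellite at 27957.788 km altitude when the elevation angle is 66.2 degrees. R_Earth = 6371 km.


h = 27957.788 km, el = 66.2 deg
d = -R_E*sin(el) + sqrt((R_E*sin(el))^2 + 2*R_E*h + h^2)
d = -6371.0000*sin(1.1554) + sqrt((6371.0000*0.9149597)^2 + 2*6371.0000*27957.788 + 27957.788^2)
d = 28403.1701 km

28403.1701 km


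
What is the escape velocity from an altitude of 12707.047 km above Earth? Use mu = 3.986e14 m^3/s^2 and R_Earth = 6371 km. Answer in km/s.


r = 6371.0 + 12707.047 = 19078.0470 km = 1.9078047e+07 m
v_esc = sqrt(2*mu/r) = sqrt(2*3.986e14 / 1.9078047e+07)
v_esc = 6464.2283 m/s = 6.4642 km/s

6.4642 km/s


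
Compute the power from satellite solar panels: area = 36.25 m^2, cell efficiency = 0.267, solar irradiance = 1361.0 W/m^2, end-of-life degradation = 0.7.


P = area * eta * S * degradation
P = 36.25 * 0.267 * 1361.0 * 0.7
P = 9220.9451 W

9220.9451 W


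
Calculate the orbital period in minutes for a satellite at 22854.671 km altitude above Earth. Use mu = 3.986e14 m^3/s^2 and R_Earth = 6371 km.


r = 29225.6710 km = 2.9225671e+07 m
T = 2*pi*sqrt(r^3/mu) = 2*pi*sqrt(2.496281e+22 / 3.986e14)
T = 49723.0726 s = 828.7179 min

828.7179 minutes


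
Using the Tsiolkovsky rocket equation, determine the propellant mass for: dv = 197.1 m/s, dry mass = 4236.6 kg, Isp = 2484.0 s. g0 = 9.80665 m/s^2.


ve = Isp * g0 = 2484.0 * 9.80665 = 24359.718600 m/s
mass ratio = exp(dv/ve) = exp(197.1/24359.718600) = 1.00812405
m_prop = m_dry * (mr - 1) = 4236.6 * (1.00812405 - 1)
m_prop = 34.4183 kg

34.4183 kg


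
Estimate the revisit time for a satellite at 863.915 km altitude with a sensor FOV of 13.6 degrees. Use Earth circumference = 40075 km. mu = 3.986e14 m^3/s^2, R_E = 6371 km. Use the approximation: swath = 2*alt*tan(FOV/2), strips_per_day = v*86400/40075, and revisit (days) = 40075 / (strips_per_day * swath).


swath = 2*863.915*tan(0.1186824) = 206.0313 km
v = sqrt(mu/r) = 7422.5295 m/s = 7.4225 km/s
strips/day = v*86400/40075 = 7.4225*86400/40075 = 16.0027
coverage/day = strips * swath = 16.0027 * 206.0313 = 3297.0478 km
revisit = 40075 / 3297.0478 = 12.1548 days

12.1548 days


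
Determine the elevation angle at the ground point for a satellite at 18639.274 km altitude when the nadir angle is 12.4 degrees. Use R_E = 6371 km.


r = R_E + alt = 25010.2740 km
Law of sines in the satellite / Earth-center / ground-point triangle:
  sin(nadir)/R_E = sin(90 + el)/r  =>  cos(el) = (r/R_E)*sin(nadir)
cos(el) = (25010.2740 / 6371.0000) * sin(12.4 deg) = 0.8429743
el = arccos(0.8429743) = 32.5445 deg
(Earth-central angle = 90 - nadir - el = 45.0555 deg)

32.5445 degrees


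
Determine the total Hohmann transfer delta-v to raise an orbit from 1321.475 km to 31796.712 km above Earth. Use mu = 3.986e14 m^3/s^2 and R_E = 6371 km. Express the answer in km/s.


r1 = 7692.4750 km = 7.692475e+06 m
r2 = 38167.7120 km = 3.8167712e+07 m
dv1 = sqrt(mu/r1)*(sqrt(2*r2/(r1+r2)) - 1) = 2088.7197 m/s
dv2 = sqrt(mu/r2)*(1 - sqrt(2*r1/(r1+r2))) = 1359.8598 m/s
total dv = |dv1| + |dv2| = 2088.7197 + 1359.8598 = 3448.5795 m/s = 3.4486 km/s

3.4486 km/s


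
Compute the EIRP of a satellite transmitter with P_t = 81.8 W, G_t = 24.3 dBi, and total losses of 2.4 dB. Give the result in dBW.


Pt = 81.8 W = 19.1275 dBW
EIRP = Pt_dBW + Gt - losses = 19.1275 + 24.3 - 2.4 = 41.0275 dBW

41.0275 dBW


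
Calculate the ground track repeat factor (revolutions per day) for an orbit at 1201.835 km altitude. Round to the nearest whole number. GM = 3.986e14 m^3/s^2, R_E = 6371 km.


r = 7.572835e+06 m
T = 2*pi*sqrt(r^3/mu) = 6558.4160 s = 109.3069 min
revs/day = 1440 / 109.3069 = 13.1739
Rounded: 13 revolutions per day

13 revolutions per day


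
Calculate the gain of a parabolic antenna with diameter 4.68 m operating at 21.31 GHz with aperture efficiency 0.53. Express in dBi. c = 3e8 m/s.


lambda = c/f = 3e8 / 2.131e+10 = 0.0140779 m
G = eta*(pi*D/lambda)^2 = 0.53*(pi*4.68/0.0140779)^2
G = 578085.0141 (linear)
G = 10*log10(578085.0141) = 57.6199 dBi

57.6199 dBi


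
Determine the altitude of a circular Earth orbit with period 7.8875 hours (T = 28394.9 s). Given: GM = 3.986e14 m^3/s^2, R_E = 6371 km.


T = 28394.9 s
r = (mu*T^2/(4*pi^2))^(1/3) = (3.986e14 * 28394.9^2 / (4*pi^2))^(1/3)
r = 2.0116515e+07 m = 20116.5151 km
alt = r - R_E = 20116.5151 - 6371 = 13745.5151 km

13745.5151 km


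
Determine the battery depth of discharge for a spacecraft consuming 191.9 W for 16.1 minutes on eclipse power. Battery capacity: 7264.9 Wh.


E_used = P * t / 60 = 191.9 * 16.1 / 60 = 51.4932 Wh
DOD = E_used / E_total * 100 = 51.4932 / 7264.9 * 100
DOD = 0.7087939 %

0.7088 %


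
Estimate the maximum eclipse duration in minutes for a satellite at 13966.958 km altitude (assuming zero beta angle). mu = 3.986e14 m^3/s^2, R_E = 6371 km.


r = 20337.9580 km
T = 481.0841 min
Eclipse fraction = arcsin(R_E/r)/pi = arcsin(6371.0000/20337.9580)/pi
= arcsin(0.3132566)/pi = 0.10142
Eclipse duration = 0.10142 * 481.0841 = 48.7915 min

48.7915 minutes


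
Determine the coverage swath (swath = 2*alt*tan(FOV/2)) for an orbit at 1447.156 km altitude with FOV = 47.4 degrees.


FOV = 47.4 deg = 0.8272861 rad
swath = 2 * alt * tan(FOV/2) = 2 * 1447.156 * tan(0.413643)
swath = 2 * 1447.156 * 0.4389693
swath = 1270.5141 km

1270.5141 km


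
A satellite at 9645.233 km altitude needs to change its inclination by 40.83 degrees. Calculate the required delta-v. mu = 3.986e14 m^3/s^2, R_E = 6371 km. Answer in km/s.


r = 16016.2330 km = 1.6016233e+07 m
V = sqrt(mu/r) = 4988.7123 m/s
di = 40.83 deg = 0.7126179 rad
dV = 2*V*sin(di/2) = 2*4988.7123*sin(0.356309)
dV = 3480.2995 m/s = 3.4803 km/s

3.4803 km/s


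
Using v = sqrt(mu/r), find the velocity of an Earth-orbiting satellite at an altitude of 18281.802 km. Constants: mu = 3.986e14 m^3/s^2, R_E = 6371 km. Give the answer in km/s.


r = R_E + alt = 6371.0 + 18281.802 = 24652.8020 km = 2.4652802e+07 m
v = sqrt(mu/r) = sqrt(3.986e14 / 2.4652802e+07) = 4021.0132 m/s = 4.0210 km/s

4.0210 km/s


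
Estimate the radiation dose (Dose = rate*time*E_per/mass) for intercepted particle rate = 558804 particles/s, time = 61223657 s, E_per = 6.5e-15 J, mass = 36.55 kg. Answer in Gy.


Total energy deposited = rate * time * E_per
  = 558804 * 61223657 * 6.5e-15 = 0.2223782 J
Dose = E_total / mass = 0.2223782 / 36.55
Dose = 0.006084218 Gy

0.0061 Gy


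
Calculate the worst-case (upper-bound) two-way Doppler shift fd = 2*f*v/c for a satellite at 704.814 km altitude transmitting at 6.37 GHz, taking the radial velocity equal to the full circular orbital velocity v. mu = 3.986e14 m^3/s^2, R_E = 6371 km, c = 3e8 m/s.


r = 7.075814e+06 m
v = sqrt(mu/r) = 7505.5141 m/s (worst-case radial velocity)
f = 6.37 GHz = 6.37e+09 Hz
fd = 2*f*v/c = 2*6.37e+09*7505.5141/3.0e+08
fd = 318734.1639 Hz

318734.1639 Hz


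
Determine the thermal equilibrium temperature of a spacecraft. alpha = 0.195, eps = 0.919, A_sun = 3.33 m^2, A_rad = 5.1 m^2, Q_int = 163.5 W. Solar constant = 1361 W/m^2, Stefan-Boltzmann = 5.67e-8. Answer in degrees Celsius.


Numerator = alpha*S*A_sun + Q_int = 0.195*1361*3.33 + 163.5 = 1047.2654 W
Denominator = eps*sigma*A_rad = 0.919*5.67e-8*5.1 = 2.6574723e-07 W/K^4
T^4 = 3.9408326e+09 K^4
T = 250.5515 K = -22.5985 C

-22.5985 degrees Celsius


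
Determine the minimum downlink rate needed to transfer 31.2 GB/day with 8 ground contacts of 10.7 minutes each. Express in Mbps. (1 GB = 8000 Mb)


total contact time = 8 * 10.7 * 60 = 5136.0000 s
data = 31.2 GB = 249600.0000 Mb
rate = 249600.0000 / 5136.0000 = 48.5981 Mbps

48.5981 Mbps


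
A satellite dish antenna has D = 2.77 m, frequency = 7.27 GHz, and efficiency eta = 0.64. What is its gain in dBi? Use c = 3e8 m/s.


lambda = c/f = 3e8 / 7.27e+09 = 0.04126547 m
G = eta*(pi*D/lambda)^2 = 0.64*(pi*2.77/0.04126547)^2
G = 28462.0102 (linear)
G = 10*log10(28462.0102) = 44.5427 dBi

44.5427 dBi


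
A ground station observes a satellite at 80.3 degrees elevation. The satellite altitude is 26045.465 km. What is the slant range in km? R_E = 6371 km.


h = 26045.465 km, el = 80.3 deg
d = -R_E*sin(el) + sqrt((R_E*sin(el))^2 + 2*R_E*h + h^2)
d = -6371.0000*sin(1.4015) + sqrt((6371.0000*0.9857035)^2 + 2*6371.0000*26045.465 + 26045.465^2)
d = 26118.7702 km

26118.7702 km


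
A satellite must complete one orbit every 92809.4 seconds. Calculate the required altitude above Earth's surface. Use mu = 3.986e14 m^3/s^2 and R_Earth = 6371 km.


T = 92809.4 s
r = (mu*T^2/(4*pi^2))^(1/3) = (3.986e14 * 92809.4^2 / (4*pi^2))^(1/3)
r = 4.4305111e+07 m = 44305.1110 km
alt = r - R_E = 44305.1110 - 6371 = 37934.1110 km

37934.1110 km


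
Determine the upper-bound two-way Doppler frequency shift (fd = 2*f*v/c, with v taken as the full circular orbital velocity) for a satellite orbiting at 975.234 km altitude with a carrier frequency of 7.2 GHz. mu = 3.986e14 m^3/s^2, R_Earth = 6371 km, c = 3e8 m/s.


r = 7.346234e+06 m
v = sqrt(mu/r) = 7366.0772 m/s (worst-case radial velocity)
f = 7.2 GHz = 7.2e+09 Hz
fd = 2*f*v/c = 2*7.2e+09*7366.0772/3.0e+08
fd = 353571.7073 Hz

353571.7073 Hz


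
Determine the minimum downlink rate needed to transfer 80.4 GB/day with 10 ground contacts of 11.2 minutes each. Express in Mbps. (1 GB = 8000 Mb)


total contact time = 10 * 11.2 * 60 = 6720.0000 s
data = 80.4 GB = 643200.0000 Mb
rate = 643200.0000 / 6720.0000 = 95.7143 Mbps

95.7143 Mbps


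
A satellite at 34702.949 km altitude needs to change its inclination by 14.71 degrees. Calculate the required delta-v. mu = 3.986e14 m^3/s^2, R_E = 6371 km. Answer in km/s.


r = 41073.9490 km = 4.1073949e+07 m
V = sqrt(mu/r) = 3115.1963 m/s
di = 14.71 deg = 0.2567379 rad
dV = 2*V*sin(di/2) = 2*3115.1963*sin(0.128369)
dV = 797.5943 m/s = 0.7975943 km/s

0.7976 km/s


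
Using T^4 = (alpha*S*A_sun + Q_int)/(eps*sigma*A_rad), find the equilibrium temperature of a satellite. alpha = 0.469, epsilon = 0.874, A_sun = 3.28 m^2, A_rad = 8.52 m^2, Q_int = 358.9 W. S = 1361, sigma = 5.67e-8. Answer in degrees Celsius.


Numerator = alpha*S*A_sun + Q_int = 0.469*1361*3.28 + 358.9 = 2452.5535 W
Denominator = eps*sigma*A_rad = 0.874*5.67e-8*8.52 = 4.2221542e-07 W/K^4
T^4 = 5.808773e+09 K^4
T = 276.0712 K = 2.9212 C

2.9212 degrees Celsius


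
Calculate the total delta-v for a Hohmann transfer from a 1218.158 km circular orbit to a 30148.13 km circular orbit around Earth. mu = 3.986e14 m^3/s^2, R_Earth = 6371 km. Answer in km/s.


r1 = 7589.1580 km = 7.589158e+06 m
r2 = 36519.1300 km = 3.651913e+07 m
dv1 = sqrt(mu/r1)*(sqrt(2*r2/(r1+r2)) - 1) = 2078.5917 m/s
dv2 = sqrt(mu/r2)*(1 - sqrt(2*r1/(r1+r2))) = 1365.7312 m/s
total dv = |dv1| + |dv2| = 2078.5917 + 1365.7312 = 3444.3229 m/s = 3.4443 km/s

3.4443 km/s


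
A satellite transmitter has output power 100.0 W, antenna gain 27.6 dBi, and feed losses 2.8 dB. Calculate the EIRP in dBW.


Pt = 100.0 W = 20.0000 dBW
EIRP = Pt_dBW + Gt - losses = 20.0000 + 27.6 - 2.8 = 44.8000 dBW

44.8000 dBW


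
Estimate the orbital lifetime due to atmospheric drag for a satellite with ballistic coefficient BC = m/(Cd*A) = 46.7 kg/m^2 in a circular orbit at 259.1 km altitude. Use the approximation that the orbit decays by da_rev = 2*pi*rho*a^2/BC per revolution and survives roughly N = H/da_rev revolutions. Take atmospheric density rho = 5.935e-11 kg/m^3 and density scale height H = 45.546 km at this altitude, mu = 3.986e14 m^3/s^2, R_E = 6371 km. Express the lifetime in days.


a = R_E + alt = 6630.1000 km = 6.6301e+06 m
da_rev = 2*pi*rho*a^2/BC = 2*pi*5.935e-11*(6.6301e+06)^2/46.7 = 351.013540 m per revolution
N = H/da_rev = 45546.0000 m / 351.013540 m = 129.7557 revolutions
P = 2*pi*sqrt(a^3/mu) = 5372.6845 s
lifetime = N*P = 129.7557 * 5372.6845 = 697136.3247 s = 8.0687 days

8.0687 days


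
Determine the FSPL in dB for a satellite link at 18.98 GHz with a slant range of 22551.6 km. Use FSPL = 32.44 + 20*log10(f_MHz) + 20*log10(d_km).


f = 18.98 GHz = 18980.0000 MHz
d = 22551.6 km
FSPL = 32.44 + 20*log10(18980.0000) + 20*log10(22551.6)
FSPL = 32.44 + 85.5659 + 87.0635
FSPL = 205.0695 dB

205.0695 dB


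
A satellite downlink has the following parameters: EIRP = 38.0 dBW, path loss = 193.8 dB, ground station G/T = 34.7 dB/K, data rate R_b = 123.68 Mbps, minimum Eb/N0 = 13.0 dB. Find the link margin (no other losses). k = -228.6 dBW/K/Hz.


C/N0 = EIRP - FSPL + G/T - k = 38.0 - 193.8 + 34.7 - (-228.6)
C/N0 = 107.5000 dB-Hz
R_b = 123.68 Mbps = 1.2368e+08 bps -> 10*log10(R_b) = 80.9230 dB-Hz
Eb/N0 = C/N0 - 10*log10(R_b) = 107.5000 - 80.9230 = 26.5770 dB
Margin = Eb/N0 - Eb/N0_req = 26.5770 - 13.0 = 13.5770 dB (link closes)

13.5770 dB


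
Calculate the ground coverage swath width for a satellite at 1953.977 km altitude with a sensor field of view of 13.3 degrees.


FOV = 13.3 deg = 0.2321288 rad
swath = 2 * alt * tan(FOV/2) = 2 * 1953.977 * tan(0.1160644)
swath = 2 * 1953.977 * 0.1165884
swath = 455.6220 km

455.6220 km


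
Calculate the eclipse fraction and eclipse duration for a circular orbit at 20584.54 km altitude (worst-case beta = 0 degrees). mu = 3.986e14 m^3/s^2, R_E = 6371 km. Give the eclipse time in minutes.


r = 26955.5400 km
T = 734.0608 min
Eclipse fraction = arcsin(R_E/r)/pi = arcsin(6371.0000/26955.5400)/pi
= arcsin(0.2363522)/pi = 0.0759519
Eclipse duration = 0.0759519 * 734.0608 = 55.7533 min

55.7533 minutes


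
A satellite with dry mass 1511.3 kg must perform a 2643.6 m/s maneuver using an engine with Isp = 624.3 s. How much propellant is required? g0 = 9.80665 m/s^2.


ve = Isp * g0 = 624.3 * 9.80665 = 6122.291595 m/s
mass ratio = exp(dv/ve) = exp(2643.6/6122.291595) = 1.54002569
m_prop = m_dry * (mr - 1) = 1511.3 * (1.54002569 - 1)
m_prop = 816.1408 kg

816.1408 kg


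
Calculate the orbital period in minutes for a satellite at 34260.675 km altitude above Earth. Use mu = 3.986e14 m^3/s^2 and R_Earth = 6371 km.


r = 40631.6750 km = 4.0631675e+07 m
T = 2*pi*sqrt(r^3/mu) = 2*pi*sqrt(6.7080174e+22 / 3.986e14)
T = 81509.5152 s = 1358.4919 min

1358.4919 minutes


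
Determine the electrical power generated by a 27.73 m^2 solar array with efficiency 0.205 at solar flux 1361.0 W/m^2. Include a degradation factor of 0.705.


P = area * eta * S * degradation
P = 27.73 * 0.205 * 1361.0 * 0.705
P = 5454.4501 W

5454.4501 W


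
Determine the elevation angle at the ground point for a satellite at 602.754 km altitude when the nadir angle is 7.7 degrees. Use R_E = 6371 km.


r = R_E + alt = 6973.7540 km
Law of sines in the satellite / Earth-center / ground-point triangle:
  sin(nadir)/R_E = sin(90 + el)/r  =>  cos(el) = (r/R_E)*sin(nadir)
cos(el) = (6973.7540 / 6371.0000) * sin(7.7 deg) = 0.1466625
el = arccos(0.1466625) = 81.5664 deg
(Earth-central angle = 90 - nadir - el = 0.7335619 deg)

81.5664 degrees


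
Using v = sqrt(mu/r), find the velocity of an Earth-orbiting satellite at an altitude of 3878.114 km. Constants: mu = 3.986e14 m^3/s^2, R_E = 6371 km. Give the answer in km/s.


r = R_E + alt = 6371.0 + 3878.114 = 10249.1140 km = 1.0249114e+07 m
v = sqrt(mu/r) = sqrt(3.986e14 / 1.0249114e+07) = 6236.2783 m/s = 6.2363 km/s

6.2363 km/s


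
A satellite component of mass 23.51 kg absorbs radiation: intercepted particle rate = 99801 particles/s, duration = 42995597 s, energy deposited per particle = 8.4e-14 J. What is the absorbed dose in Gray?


Total energy deposited = rate * time * E_per
  = 99801 * 42995597 * 8.4e-14 = 0.3604443 J
Dose = E_total / mass = 0.3604443 / 23.51
Dose = 0.01533153 Gy

0.0153 Gy


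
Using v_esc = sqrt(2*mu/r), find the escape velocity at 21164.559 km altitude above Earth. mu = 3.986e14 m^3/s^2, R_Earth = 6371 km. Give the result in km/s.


r = 6371.0 + 21164.559 = 27535.5590 km = 2.7535559e+07 m
v_esc = sqrt(2*mu/r) = sqrt(2*3.986e14 / 2.7535559e+07)
v_esc = 5380.6742 m/s = 5.3807 km/s

5.3807 km/s


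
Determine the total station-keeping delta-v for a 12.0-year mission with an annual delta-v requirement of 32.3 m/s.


dV = rate * years = 32.3 * 12.0
dV = 387.6000 m/s

387.6000 m/s


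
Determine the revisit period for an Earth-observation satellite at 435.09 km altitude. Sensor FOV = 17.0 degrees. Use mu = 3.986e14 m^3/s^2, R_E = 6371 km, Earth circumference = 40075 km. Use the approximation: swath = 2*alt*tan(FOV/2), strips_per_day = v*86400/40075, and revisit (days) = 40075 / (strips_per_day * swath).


swath = 2*435.09*tan(0.148353) = 130.0493 km
v = sqrt(mu/r) = 7652.7901 m/s = 7.6528 km/s
strips/day = v*86400/40075 = 7.6528*86400/40075 = 16.4991
coverage/day = strips * swath = 16.4991 * 130.0493 = 2145.6948 km
revisit = 40075 / 2145.6948 = 18.6769 days

18.6769 days


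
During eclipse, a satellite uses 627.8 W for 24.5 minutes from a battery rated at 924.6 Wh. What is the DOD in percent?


E_used = P * t / 60 = 627.8 * 24.5 / 60 = 256.3517 Wh
DOD = E_used / E_total * 100 = 256.3517 / 924.6 * 100
DOD = 27.7257 %

27.7257 %


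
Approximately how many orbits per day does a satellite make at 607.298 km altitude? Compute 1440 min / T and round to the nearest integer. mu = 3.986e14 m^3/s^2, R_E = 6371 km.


r = 6.978298e+06 m
T = 2*pi*sqrt(r^3/mu) = 5801.4358 s = 96.6906 min
revs/day = 1440 / 96.6906 = 14.8929
Rounded: 15 revolutions per day

15 revolutions per day


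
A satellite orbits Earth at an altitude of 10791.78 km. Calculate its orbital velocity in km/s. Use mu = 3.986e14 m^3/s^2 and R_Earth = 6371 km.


r = R_E + alt = 6371.0 + 10791.78 = 17162.7800 km = 1.716278e+07 m
v = sqrt(mu/r) = sqrt(3.986e14 / 1.716278e+07) = 4819.1987 m/s = 4.8192 km/s

4.8192 km/s


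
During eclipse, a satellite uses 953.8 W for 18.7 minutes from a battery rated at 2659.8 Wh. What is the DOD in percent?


E_used = P * t / 60 = 953.8 * 18.7 / 60 = 297.2677 Wh
DOD = E_used / E_total * 100 = 297.2677 / 2659.8 * 100
DOD = 11.1763 %

11.1763 %


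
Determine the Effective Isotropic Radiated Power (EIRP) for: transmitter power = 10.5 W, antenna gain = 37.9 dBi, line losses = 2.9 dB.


Pt = 10.5 W = 10.2119 dBW
EIRP = Pt_dBW + Gt - losses = 10.2119 + 37.9 - 2.9 = 45.2119 dBW

45.2119 dBW


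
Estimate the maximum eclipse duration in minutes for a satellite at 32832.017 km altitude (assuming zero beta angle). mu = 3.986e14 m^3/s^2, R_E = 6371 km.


r = 39203.0170 km
T = 1287.4762 min
Eclipse fraction = arcsin(R_E/r)/pi = arcsin(6371.0000/39203.0170)/pi
= arcsin(0.162513)/pi = 0.05195994
Eclipse duration = 0.05195994 * 1287.4762 = 66.8972 min

66.8972 minutes


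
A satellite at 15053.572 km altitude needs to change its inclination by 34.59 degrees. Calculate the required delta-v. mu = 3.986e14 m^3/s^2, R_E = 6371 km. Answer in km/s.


r = 21424.5720 km = 2.1424572e+07 m
V = sqrt(mu/r) = 4313.3288 m/s
di = 34.59 deg = 0.6037094 rad
dV = 2*V*sin(di/2) = 2*4313.3288*sin(0.3018547)
dV = 2564.6325 m/s = 2.5646 km/s

2.5646 km/s


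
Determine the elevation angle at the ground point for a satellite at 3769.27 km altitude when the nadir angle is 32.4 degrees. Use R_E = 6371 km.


r = R_E + alt = 10140.2700 km
Law of sines in the satellite / Earth-center / ground-point triangle:
  sin(nadir)/R_E = sin(90 + el)/r  =>  cos(el) = (r/R_E)*sin(nadir)
cos(el) = (10140.2700 / 6371.0000) * sin(32.4 deg) = 0.8528376
el = arccos(0.8528376) = 31.4783 deg
(Earth-central angle = 90 - nadir - el = 26.1217 deg)

31.4783 degrees


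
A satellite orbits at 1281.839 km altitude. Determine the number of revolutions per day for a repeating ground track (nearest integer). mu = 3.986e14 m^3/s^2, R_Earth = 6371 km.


r = 7.652839e+06 m
T = 2*pi*sqrt(r^3/mu) = 6662.6206 s = 111.0437 min
revs/day = 1440 / 111.0437 = 12.9679
Rounded: 13 revolutions per day

13 revolutions per day


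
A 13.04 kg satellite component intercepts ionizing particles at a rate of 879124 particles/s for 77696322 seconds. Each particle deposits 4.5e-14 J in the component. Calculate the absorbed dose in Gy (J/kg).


Total energy deposited = rate * time * E_per
  = 879124 * 77696322 * 4.5e-14 = 3.0737 J
Dose = E_total / mass = 3.0737 / 13.04
Dose = 0.2357141 Gy

0.2357 Gy


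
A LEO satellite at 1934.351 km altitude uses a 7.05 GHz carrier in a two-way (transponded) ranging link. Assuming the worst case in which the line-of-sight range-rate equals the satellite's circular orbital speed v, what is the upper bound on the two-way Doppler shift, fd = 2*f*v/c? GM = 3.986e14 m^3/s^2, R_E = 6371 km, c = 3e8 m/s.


r = 8.305351e+06 m
v = sqrt(mu/r) = 6927.7092 m/s (worst-case radial velocity)
f = 7.05 GHz = 7.05e+09 Hz
fd = 2*f*v/c = 2*7.05e+09*6927.7092/3.0e+08
fd = 325602.3341 Hz

325602.3341 Hz


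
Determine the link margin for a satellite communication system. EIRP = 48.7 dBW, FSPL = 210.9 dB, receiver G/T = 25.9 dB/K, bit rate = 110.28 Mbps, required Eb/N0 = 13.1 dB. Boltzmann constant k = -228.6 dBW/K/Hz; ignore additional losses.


C/N0 = EIRP - FSPL + G/T - k = 48.7 - 210.9 + 25.9 - (-228.6)
C/N0 = 92.3000 dB-Hz
R_b = 110.28 Mbps = 1.1028e+08 bps -> 10*log10(R_b) = 80.4250 dB-Hz
Eb/N0 = C/N0 - 10*log10(R_b) = 92.3000 - 80.4250 = 11.8750 dB
Margin = Eb/N0 - Eb/N0_req = 11.8750 - 13.1 = -1.2250 dB (negative margin: link does not close)

-1.2250 dB


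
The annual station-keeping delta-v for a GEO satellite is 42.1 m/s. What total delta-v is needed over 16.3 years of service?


dV = rate * years = 42.1 * 16.3
dV = 686.2300 m/s

686.2300 m/s


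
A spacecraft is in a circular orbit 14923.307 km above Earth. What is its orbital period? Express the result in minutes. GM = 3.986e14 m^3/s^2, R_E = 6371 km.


r = 21294.3070 km = 2.1294307e+07 m
T = 2*pi*sqrt(r^3/mu) = 2*pi*sqrt(9.6558505e+21 / 3.986e14)
T = 30924.7707 s = 515.4128 min

515.4128 minutes


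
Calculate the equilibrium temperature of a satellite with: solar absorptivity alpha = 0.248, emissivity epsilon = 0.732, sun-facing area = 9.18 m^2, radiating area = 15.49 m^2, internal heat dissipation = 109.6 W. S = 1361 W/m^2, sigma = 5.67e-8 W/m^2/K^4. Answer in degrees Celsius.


Numerator = alpha*S*A_sun + Q_int = 0.248*1361*9.18 + 109.6 = 3208.1070 W
Denominator = eps*sigma*A_rad = 0.732*5.67e-8*15.49 = 6.4290316e-07 W/K^4
T^4 = 4.9900316e+09 K^4
T = 265.7822 K = -7.3678 C

-7.3678 degrees Celsius


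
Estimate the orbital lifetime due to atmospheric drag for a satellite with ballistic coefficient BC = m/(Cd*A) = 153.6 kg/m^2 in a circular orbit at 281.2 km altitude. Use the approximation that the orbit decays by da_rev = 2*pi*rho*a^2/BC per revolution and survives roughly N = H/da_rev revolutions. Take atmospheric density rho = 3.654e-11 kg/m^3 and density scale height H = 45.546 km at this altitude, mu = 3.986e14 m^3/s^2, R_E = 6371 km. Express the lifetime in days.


a = R_E + alt = 6652.2000 km = 6.6522e+06 m
da_rev = 2*pi*rho*a^2/BC = 2*pi*3.654e-11*(6.6522e+06)^2/153.6 = 66.143594 m per revolution
N = H/da_rev = 45546.0000 m / 66.143594 m = 688.5928 revolutions
P = 2*pi*sqrt(a^3/mu) = 5399.5699 s
lifetime = N*P = 688.5928 * 5399.5699 = 3.7181047e+06 s = 43.0336 days

43.0336 days


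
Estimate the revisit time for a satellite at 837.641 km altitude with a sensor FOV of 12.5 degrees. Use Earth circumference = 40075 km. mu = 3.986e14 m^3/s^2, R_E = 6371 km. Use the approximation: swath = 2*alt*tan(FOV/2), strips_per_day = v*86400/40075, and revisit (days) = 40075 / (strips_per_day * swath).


swath = 2*837.641*tan(0.1090831) = 183.4732 km
v = sqrt(mu/r) = 7436.0440 m/s = 7.4360 km/s
strips/day = v*86400/40075 = 7.4360*86400/40075 = 16.0318
coverage/day = strips * swath = 16.0318 * 183.4732 = 2941.4051 km
revisit = 40075 / 2941.4051 = 13.6244 days

13.6244 days


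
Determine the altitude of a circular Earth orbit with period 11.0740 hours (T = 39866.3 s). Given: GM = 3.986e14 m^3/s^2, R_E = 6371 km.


T = 39866.3 s
r = (mu*T^2/(4*pi^2))^(1/3) = (3.986e14 * 39866.3^2 / (4*pi^2))^(1/3)
r = 2.5222984e+07 m = 25222.9845 km
alt = r - R_E = 25222.9845 - 6371 = 18851.9845 km

18851.9845 km


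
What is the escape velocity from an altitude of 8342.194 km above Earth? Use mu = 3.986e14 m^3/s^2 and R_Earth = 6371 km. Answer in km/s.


r = 6371.0 + 8342.194 = 14713.1940 km = 1.4713194e+07 m
v_esc = sqrt(2*mu/r) = sqrt(2*3.986e14 / 1.4713194e+07)
v_esc = 7360.8872 m/s = 7.3609 km/s

7.3609 km/s


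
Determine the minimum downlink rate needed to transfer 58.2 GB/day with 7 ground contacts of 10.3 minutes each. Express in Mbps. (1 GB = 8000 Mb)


total contact time = 7 * 10.3 * 60 = 4326.0000 s
data = 58.2 GB = 465600.0000 Mb
rate = 465600.0000 / 4326.0000 = 107.6283 Mbps

107.6283 Mbps


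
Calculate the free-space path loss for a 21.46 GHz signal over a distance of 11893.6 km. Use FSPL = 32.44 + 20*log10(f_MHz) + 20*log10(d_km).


f = 21.46 GHz = 21460.0000 MHz
d = 11893.6 km
FSPL = 32.44 + 20*log10(21460.0000) + 20*log10(11893.6)
FSPL = 32.44 + 86.6326 + 81.5063
FSPL = 200.5789 dB

200.5789 dB


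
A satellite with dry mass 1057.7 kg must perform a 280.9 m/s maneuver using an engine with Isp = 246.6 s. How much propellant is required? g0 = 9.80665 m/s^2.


ve = Isp * g0 = 246.6 * 9.80665 = 2418.319890 m/s
mass ratio = exp(dv/ve) = exp(280.9/2418.319890) = 1.12316997
m_prop = m_dry * (mr - 1) = 1057.7 * (1.12316997 - 1)
m_prop = 130.2769 kg

130.2769 kg


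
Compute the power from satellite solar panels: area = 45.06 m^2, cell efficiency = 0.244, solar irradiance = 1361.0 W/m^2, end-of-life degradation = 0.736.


P = area * eta * S * degradation
P = 45.06 * 0.244 * 1361.0 * 0.736
P = 11013.2869 W

11013.2869 W


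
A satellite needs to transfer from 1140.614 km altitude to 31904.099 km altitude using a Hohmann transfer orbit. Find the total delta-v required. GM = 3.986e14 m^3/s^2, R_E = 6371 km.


r1 = 7511.6140 km = 7.511614e+06 m
r2 = 38275.0990 km = 3.8275099e+07 m
dv1 = sqrt(mu/r1)*(sqrt(2*r2/(r1+r2)) - 1) = 2134.4759 m/s
dv2 = sqrt(mu/r2)*(1 - sqrt(2*r1/(r1+r2))) = 1378.5731 m/s
total dv = |dv1| + |dv2| = 2134.4759 + 1378.5731 = 3513.0491 m/s = 3.5130 km/s

3.5130 km/s


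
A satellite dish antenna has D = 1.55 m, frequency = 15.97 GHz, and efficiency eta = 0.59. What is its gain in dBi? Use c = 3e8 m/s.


lambda = c/f = 3e8 / 1.597e+10 = 0.01878522 m
G = eta*(pi*D/lambda)^2 = 0.59*(pi*1.55/0.01878522)^2
G = 39644.4572 (linear)
G = 10*log10(39644.4572) = 45.9818 dBi

45.9818 dBi


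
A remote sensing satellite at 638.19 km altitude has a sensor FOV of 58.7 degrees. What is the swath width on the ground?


FOV = 58.7 deg = 1.0245 rad
swath = 2 * alt * tan(FOV/2) = 2 * 638.19 * tan(0.5122541)
swath = 2 * 638.19 * 0.5623219
swath = 717.7364 km

717.7364 km


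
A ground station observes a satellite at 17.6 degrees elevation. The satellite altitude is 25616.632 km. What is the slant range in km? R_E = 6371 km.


h = 25616.632 km, el = 17.6 deg
d = -R_E*sin(el) + sqrt((R_E*sin(el))^2 + 2*R_E*h + h^2)
d = -6371.0000*sin(0.3071779) + sqrt((6371.0000*0.3023699)^2 + 2*6371.0000*25616.632 + 25616.632^2)
d = 29479.4921 km

29479.4921 km


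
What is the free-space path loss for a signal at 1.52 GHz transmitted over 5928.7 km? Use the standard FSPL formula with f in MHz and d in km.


f = 1.52 GHz = 1520.0000 MHz
d = 5928.7 km
FSPL = 32.44 + 20*log10(1520.0000) + 20*log10(5928.7)
FSPL = 32.44 + 63.6369 + 75.4592
FSPL = 171.5361 dB

171.5361 dB


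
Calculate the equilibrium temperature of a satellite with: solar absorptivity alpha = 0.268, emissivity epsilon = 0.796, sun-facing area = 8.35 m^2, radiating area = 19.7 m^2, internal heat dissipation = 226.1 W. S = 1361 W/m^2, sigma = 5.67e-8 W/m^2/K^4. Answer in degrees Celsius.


Numerator = alpha*S*A_sun + Q_int = 0.268*1361*8.35 + 226.1 = 3271.7458 W
Denominator = eps*sigma*A_rad = 0.796*5.67e-8*19.7 = 8.8912404e-07 W/K^4
T^4 = 3.6797406e+09 K^4
T = 246.2943 K = -26.8557 C

-26.8557 degrees Celsius


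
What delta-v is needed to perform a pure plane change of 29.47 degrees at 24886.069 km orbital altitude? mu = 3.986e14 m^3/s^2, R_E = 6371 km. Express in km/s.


r = 31257.0690 km = 3.1257069e+07 m
V = sqrt(mu/r) = 3571.0384 m/s
di = 29.47 deg = 0.5143485 rad
dV = 2*V*sin(di/2) = 2*3571.0384*sin(0.2571743)
dV = 1816.5784 m/s = 1.8166 km/s

1.8166 km/s


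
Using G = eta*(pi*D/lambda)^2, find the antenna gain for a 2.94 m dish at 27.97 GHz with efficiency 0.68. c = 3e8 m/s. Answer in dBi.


lambda = c/f = 3e8 / 2.797e+10 = 0.01072578 m
G = eta*(pi*D/lambda)^2 = 0.68*(pi*2.94/0.01072578)^2
G = 504249.8088 (linear)
G = 10*log10(504249.8088) = 57.0265 dBi

57.0265 dBi


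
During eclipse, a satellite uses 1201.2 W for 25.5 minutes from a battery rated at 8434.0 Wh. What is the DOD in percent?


E_used = P * t / 60 = 1201.2 * 25.5 / 60 = 510.5100 Wh
DOD = E_used / E_total * 100 = 510.5100 / 8434.0 * 100
DOD = 6.0530 %

6.0530 %


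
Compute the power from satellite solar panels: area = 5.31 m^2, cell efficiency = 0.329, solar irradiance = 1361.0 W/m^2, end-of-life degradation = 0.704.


P = area * eta * S * degradation
P = 5.31 * 0.329 * 1361.0 * 0.704
P = 1673.8680 W

1673.8680 W


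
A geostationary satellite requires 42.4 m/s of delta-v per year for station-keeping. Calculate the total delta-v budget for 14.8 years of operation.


dV = rate * years = 42.4 * 14.8
dV = 627.5200 m/s

627.5200 m/s


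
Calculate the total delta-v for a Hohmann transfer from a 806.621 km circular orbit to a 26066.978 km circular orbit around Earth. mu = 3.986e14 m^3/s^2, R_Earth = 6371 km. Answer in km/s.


r1 = 7177.6210 km = 7.177621e+06 m
r2 = 32437.9780 km = 3.2437978e+07 m
dv1 = sqrt(mu/r1)*(sqrt(2*r2/(r1+r2)) - 1) = 2084.3642 m/s
dv2 = sqrt(mu/r2)*(1 - sqrt(2*r1/(r1+r2))) = 1395.2809 m/s
total dv = |dv1| + |dv2| = 2084.3642 + 1395.2809 = 3479.6451 m/s = 3.4796 km/s

3.4796 km/s


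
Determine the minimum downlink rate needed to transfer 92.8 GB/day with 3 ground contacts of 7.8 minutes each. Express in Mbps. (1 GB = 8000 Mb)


total contact time = 3 * 7.8 * 60 = 1404.0000 s
data = 92.8 GB = 742400.0000 Mb
rate = 742400.0000 / 1404.0000 = 528.7749 Mbps

528.7749 Mbps


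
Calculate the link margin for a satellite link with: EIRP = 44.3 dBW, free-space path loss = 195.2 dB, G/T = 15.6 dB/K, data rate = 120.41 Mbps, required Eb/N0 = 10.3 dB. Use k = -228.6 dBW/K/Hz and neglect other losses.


C/N0 = EIRP - FSPL + G/T - k = 44.3 - 195.2 + 15.6 - (-228.6)
C/N0 = 93.3000 dB-Hz
R_b = 120.41 Mbps = 1.2041e+08 bps -> 10*log10(R_b) = 80.8066 dB-Hz
Eb/N0 = C/N0 - 10*log10(R_b) = 93.3000 - 80.8066 = 12.4934 dB
Margin = Eb/N0 - Eb/N0_req = 12.4934 - 10.3 = 2.1934 dB (link closes)

2.1934 dB


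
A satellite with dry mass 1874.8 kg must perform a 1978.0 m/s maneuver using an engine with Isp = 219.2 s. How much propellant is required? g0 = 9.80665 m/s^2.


ve = Isp * g0 = 219.2 * 9.80665 = 2149.617680 m/s
mass ratio = exp(dv/ve) = exp(1978.0/2149.617680) = 2.50970101
m_prop = m_dry * (mr - 1) = 1874.8 * (2.50970101 - 1)
m_prop = 2830.3875 kg

2830.3875 kg


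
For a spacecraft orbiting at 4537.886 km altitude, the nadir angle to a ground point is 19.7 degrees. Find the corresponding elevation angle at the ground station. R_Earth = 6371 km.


r = R_E + alt = 10908.8860 km
Law of sines in the satellite / Earth-center / ground-point triangle:
  sin(nadir)/R_E = sin(90 + el)/r  =>  cos(el) = (r/R_E)*sin(nadir)
cos(el) = (10908.8860 / 6371.0000) * sin(19.7 deg) = 0.5771988
el = arccos(0.5771988) = 54.7462 deg
(Earth-central angle = 90 - nadir - el = 15.5538 deg)

54.7462 degrees


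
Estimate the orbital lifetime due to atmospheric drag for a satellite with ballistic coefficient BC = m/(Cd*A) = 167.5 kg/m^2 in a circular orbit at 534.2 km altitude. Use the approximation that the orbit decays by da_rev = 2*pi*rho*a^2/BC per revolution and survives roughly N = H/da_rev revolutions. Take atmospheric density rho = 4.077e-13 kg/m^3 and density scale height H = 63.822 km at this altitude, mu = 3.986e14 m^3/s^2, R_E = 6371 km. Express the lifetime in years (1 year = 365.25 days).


a = R_E + alt = 6905.2000 km = 6.9052e+06 m
da_rev = 2*pi*rho*a^2/BC = 2*pi*4.077e-13*(6.9052e+06)^2/167.5 = 0.729219531 m per revolution
N = H/da_rev = 63822.0000 m / 0.729219531 m = 87520.9690 revolutions
P = 2*pi*sqrt(a^3/mu) = 5710.5194 s
lifetime = N*P = 87520.9690 * 5710.5194 = 4.9979019e+08 s = 5784.6087 days
years = 5784.6087 / 365.25 = 15.8374 years

15.8374 years


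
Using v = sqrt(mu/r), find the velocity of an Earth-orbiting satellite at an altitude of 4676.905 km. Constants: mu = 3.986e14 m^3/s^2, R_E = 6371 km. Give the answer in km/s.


r = R_E + alt = 6371.0 + 4676.905 = 11047.9050 km = 1.1047905e+07 m
v = sqrt(mu/r) = sqrt(3.986e14 / 1.1047905e+07) = 6006.5996 m/s = 6.0066 km/s

6.0066 km/s


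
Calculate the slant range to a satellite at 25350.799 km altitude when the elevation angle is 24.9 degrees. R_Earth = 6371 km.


h = 25350.799 km, el = 24.9 deg
d = -R_E*sin(el) + sqrt((R_E*sin(el))^2 + 2*R_E*h + h^2)
d = -6371.0000*sin(0.434587) + sqrt((6371.0000*0.4210358)^2 + 2*6371.0000*25350.799 + 25350.799^2)
d = 28508.5773 km

28508.5773 km


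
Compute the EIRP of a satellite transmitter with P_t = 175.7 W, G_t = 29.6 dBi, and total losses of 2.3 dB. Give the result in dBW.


Pt = 175.7 W = 22.4477 dBW
EIRP = Pt_dBW + Gt - losses = 22.4477 + 29.6 - 2.3 = 49.7477 dBW

49.7477 dBW


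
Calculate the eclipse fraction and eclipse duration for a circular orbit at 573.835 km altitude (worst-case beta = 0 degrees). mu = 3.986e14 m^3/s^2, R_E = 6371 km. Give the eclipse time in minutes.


r = 6944.8350 km
T = 95.9959 min
Eclipse fraction = arcsin(R_E/r)/pi = arcsin(6371.0000/6944.8350)/pi
= arcsin(0.9173724)/pi = 0.369694
Eclipse duration = 0.369694 * 95.9959 = 35.4891 min

35.4891 minutes


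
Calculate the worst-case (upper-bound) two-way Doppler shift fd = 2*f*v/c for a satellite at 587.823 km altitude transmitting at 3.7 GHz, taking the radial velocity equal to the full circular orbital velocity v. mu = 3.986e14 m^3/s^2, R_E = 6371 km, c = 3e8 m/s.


r = 6.958823e+06 m
v = sqrt(mu/r) = 7568.3421 m/s (worst-case radial velocity)
f = 3.7 GHz = 3.7e+09 Hz
fd = 2*f*v/c = 2*3.7e+09*7568.3421/3.0e+08
fd = 186685.7707 Hz

186685.7707 Hz


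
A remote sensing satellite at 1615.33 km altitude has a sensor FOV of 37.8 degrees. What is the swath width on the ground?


FOV = 37.8 deg = 0.6597345 rad
swath = 2 * alt * tan(FOV/2) = 2 * 1615.33 * tan(0.3298672)
swath = 2 * 1615.33 * 0.3423765
swath = 1106.1021 km

1106.1021 km


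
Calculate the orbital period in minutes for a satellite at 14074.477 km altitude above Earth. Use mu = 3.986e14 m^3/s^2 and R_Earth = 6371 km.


r = 20445.4770 km = 2.0445477e+07 m
T = 2*pi*sqrt(r^3/mu) = 2*pi*sqrt(8.5465678e+21 / 3.986e14)
T = 29094.2450 s = 484.9041 min

484.9041 minutes


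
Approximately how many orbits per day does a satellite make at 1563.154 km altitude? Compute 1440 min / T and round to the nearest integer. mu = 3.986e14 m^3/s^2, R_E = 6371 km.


r = 7.934154e+06 m
T = 2*pi*sqrt(r^3/mu) = 7033.3489 s = 117.2225 min
revs/day = 1440 / 117.2225 = 12.2843
Rounded: 12 revolutions per day

12 revolutions per day


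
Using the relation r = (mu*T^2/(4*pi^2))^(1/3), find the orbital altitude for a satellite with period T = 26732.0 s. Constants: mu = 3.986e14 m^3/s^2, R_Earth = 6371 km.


T = 26732.0 s
r = (mu*T^2/(4*pi^2))^(1/3) = (3.986e14 * 26732.0^2 / (4*pi^2))^(1/3)
r = 1.9323249e+07 m = 19323.2492 km
alt = r - R_E = 19323.2492 - 6371 = 12952.2492 km

12952.2492 km


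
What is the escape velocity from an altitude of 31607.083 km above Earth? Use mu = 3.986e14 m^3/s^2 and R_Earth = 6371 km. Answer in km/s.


r = 6371.0 + 31607.083 = 37978.0830 km = 3.7978083e+07 m
v_esc = sqrt(2*mu/r) = sqrt(2*3.986e14 / 3.7978083e+07)
v_esc = 4581.5995 m/s = 4.5816 km/s

4.5816 km/s


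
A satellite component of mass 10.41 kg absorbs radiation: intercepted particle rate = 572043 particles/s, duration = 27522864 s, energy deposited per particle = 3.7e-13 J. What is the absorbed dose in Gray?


Total energy deposited = rate * time * E_per
  = 572043 * 27522864 * 3.7e-13 = 5.8254 J
Dose = E_total / mass = 5.8254 / 10.41
Dose = 0.5595943 Gy

0.5596 Gy


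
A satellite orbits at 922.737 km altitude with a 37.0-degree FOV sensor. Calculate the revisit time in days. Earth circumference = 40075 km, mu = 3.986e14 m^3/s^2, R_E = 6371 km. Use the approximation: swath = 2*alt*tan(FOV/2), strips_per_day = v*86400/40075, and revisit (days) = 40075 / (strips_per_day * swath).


swath = 2*922.737*tan(0.3228859) = 617.4870 km
v = sqrt(mu/r) = 7392.5385 m/s = 7.3925 km/s
strips/day = v*86400/40075 = 7.3925*86400/40075 = 15.9380
coverage/day = strips * swath = 15.9380 * 617.4870 = 9841.5069 km
revisit = 40075 / 9841.5069 = 4.0720 days

4.0720 days


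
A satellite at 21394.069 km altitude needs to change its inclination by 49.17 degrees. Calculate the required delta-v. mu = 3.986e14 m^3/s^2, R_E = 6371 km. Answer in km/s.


r = 27765.0690 km = 2.7765069e+07 m
V = sqrt(mu/r) = 3788.9534 m/s
di = 49.17 deg = 0.8581784 rad
dV = 2*V*sin(di/2) = 2*3788.9534*sin(0.4290892)
dV = 3152.7331 m/s = 3.1527 km/s

3.1527 km/s


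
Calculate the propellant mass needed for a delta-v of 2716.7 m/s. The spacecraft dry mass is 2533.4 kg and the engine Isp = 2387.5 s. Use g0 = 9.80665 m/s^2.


ve = Isp * g0 = 2387.5 * 9.80665 = 23413.376875 m/s
mass ratio = exp(dv/ve) = exp(2716.7/23413.376875) = 1.12303176
m_prop = m_dry * (mr - 1) = 2533.4 * (1.12303176 - 1)
m_prop = 311.6887 kg

311.6887 kg


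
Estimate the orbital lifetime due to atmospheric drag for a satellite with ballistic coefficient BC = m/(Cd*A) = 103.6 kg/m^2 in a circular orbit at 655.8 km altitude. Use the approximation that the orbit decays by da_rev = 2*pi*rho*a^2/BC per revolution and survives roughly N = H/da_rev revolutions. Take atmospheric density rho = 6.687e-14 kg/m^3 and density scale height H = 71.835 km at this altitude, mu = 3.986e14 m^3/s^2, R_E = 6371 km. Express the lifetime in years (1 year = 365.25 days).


a = R_E + alt = 7026.8000 km = 7.0268e+06 m
da_rev = 2*pi*rho*a^2/BC = 2*pi*6.687e-14*(7.0268e+06)^2/103.6 = 0.200247278 m per revolution
N = H/da_rev = 71835.0000 m / 0.200247278 m = 358731.4680 revolutions
P = 2*pi*sqrt(a^3/mu) = 5862.0242 s
lifetime = N*P = 358731.4680 * 5862.0242 = 2.1028926e+09 s = 24339.0343 days
years = 24339.0343 / 365.25 = 66.6366 years

66.6366 years


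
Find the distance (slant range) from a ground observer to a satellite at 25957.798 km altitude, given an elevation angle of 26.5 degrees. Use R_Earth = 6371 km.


h = 25957.798 km, el = 26.5 deg
d = -R_E*sin(el) + sqrt((R_E*sin(el))^2 + 2*R_E*h + h^2)
d = -6371.0000*sin(0.4625123) + sqrt((6371.0000*0.4461978)^2 + 2*6371.0000*25957.798 + 25957.798^2)
d = 28979.3200 km

28979.3200 km


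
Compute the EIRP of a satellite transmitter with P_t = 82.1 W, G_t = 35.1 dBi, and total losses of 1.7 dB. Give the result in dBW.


Pt = 82.1 W = 19.1434 dBW
EIRP = Pt_dBW + Gt - losses = 19.1434 + 35.1 - 1.7 = 52.5434 dBW

52.5434 dBW


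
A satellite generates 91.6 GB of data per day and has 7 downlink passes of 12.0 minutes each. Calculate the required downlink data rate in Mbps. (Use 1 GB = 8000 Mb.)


total contact time = 7 * 12.0 * 60 = 5040.0000 s
data = 91.6 GB = 732800.0000 Mb
rate = 732800.0000 / 5040.0000 = 145.3968 Mbps

145.3968 Mbps


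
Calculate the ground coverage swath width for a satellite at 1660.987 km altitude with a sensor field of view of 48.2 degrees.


FOV = 48.2 deg = 0.8412487 rad
swath = 2 * alt * tan(FOV/2) = 2 * 1660.987 * tan(0.4206243)
swath = 2 * 1660.987 * 0.4473216
swath = 1485.9908 km

1485.9908 km


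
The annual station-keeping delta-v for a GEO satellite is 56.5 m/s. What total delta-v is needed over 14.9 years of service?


dV = rate * years = 56.5 * 14.9
dV = 841.8500 m/s

841.8500 m/s


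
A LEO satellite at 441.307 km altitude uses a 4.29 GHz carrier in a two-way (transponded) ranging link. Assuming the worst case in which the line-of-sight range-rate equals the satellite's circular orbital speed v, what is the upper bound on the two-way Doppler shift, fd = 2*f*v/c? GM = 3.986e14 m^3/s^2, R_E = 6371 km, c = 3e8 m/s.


r = 6.812307e+06 m
v = sqrt(mu/r) = 7649.2973 m/s (worst-case radial velocity)
f = 4.29 GHz = 4.29e+09 Hz
fd = 2*f*v/c = 2*4.29e+09*7649.2973/3.0e+08
fd = 218769.9032 Hz

218769.9032 Hz
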